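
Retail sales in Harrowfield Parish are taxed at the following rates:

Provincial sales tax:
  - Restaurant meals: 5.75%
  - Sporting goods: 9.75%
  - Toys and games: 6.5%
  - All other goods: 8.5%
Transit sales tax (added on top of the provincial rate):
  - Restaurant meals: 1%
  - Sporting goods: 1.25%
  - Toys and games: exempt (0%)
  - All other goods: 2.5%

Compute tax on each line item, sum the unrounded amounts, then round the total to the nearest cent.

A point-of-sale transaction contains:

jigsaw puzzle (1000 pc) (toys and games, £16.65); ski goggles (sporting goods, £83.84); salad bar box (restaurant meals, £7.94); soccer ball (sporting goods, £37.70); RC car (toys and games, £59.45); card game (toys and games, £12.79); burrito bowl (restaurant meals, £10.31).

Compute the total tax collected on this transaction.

£20.38

Jigsaw puzzle (1000 pc) £16.65: toys and games → 6.5% + 0% transit = 6.5% → £1.08225
Ski goggles £83.84: sporting goods → 9.75% + 1.25% transit = 11% → £9.2224
Salad bar box £7.94: restaurant meals → 5.75% + 1% transit = 6.75% → £0.53595
Soccer ball £37.70: sporting goods → 9.75% + 1.25% transit = 11% → £4.147
RC car £59.45: toys and games → 6.5% + 0% transit = 6.5% → £3.86425
Card game £12.79: toys and games → 6.5% + 0% transit = 6.5% → £0.83135
Burrito bowl £10.31: restaurant meals → 5.75% + 1% transit = 6.75% → £0.695925
Unrounded tax sum = £20.379125 → £20.38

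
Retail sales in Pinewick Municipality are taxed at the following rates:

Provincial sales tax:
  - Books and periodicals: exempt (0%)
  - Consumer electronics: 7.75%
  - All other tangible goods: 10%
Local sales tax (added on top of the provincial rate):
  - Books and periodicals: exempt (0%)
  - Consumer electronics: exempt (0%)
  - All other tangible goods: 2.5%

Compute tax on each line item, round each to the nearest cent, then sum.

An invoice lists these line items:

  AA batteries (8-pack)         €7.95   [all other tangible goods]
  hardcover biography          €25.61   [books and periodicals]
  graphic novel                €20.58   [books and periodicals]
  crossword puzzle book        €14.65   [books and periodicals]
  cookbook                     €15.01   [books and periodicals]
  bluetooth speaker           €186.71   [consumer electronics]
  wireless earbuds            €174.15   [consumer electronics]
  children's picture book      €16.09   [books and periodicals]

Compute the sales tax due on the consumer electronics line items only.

Bluetooth speaker €186.71: consumer electronics → 7.75% + 0% local = 7.75% → €14.47
Wireless earbuds €174.15: consumer electronics → 7.75% + 0% local = 7.75% → €13.50
Tax on consumer electronics = €14.47 + €13.50 = €27.97

€27.97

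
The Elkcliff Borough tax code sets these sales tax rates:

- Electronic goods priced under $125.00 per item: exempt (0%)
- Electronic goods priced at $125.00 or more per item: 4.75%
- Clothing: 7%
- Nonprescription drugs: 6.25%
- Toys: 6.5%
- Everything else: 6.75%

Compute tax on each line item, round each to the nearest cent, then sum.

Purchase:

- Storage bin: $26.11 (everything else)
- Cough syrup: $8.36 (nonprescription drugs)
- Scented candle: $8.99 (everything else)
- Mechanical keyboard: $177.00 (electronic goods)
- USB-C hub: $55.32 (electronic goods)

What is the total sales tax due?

Storage bin $26.11: everything else → 6.75% → $1.76
Cough syrup $8.36: nonprescription drugs → 6.25% → $0.52
Scented candle $8.99: everything else → 6.75% → $0.61
Mechanical keyboard $177.00: electronic goods, $125.00 or more → 4.75% → $8.41
USB-C hub $55.32: electronic goods, under $125.00 → 0% → $0.00
Total tax = $1.76 + $0.52 + $0.61 + $8.41 = $11.30

$11.30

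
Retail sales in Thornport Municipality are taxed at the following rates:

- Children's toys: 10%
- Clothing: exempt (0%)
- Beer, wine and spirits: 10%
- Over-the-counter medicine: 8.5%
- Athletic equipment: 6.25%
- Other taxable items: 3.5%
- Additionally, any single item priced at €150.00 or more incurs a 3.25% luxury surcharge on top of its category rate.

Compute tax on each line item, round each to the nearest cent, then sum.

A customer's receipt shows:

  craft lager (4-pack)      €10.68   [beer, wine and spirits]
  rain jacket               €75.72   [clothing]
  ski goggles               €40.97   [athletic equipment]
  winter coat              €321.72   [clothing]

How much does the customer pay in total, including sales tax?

Craft lager (4-pack) €10.68: beer, wine and spirits → 10% → €1.07
Rain jacket €75.72: clothing → 0% → €0.00
Ski goggles €40.97: athletic equipment → 6.25% → €2.56
Winter coat €321.72: clothing → 0% + 3.25% surcharge = 3.25% → €10.46
Subtotal = €449.09; tax = €14.09; total due = €463.18

€463.18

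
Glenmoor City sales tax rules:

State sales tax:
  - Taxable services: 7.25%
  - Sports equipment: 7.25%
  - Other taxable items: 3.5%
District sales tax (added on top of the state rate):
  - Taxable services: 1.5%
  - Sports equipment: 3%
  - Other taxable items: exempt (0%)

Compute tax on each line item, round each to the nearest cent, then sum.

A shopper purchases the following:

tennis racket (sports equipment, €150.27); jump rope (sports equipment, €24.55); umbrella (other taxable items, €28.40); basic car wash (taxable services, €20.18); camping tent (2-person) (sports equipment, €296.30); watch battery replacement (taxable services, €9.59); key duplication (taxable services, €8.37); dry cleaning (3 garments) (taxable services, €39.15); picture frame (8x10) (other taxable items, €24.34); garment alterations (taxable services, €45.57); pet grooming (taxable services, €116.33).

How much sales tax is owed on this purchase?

€71.07

Tennis racket €150.27: sports equipment → 7.25% + 3% district = 10.25% → €15.40
Jump rope €24.55: sports equipment → 7.25% + 3% district = 10.25% → €2.52
Umbrella €28.40: other taxable items → 3.5% + 0% district = 3.5% → €0.99
Basic car wash €20.18: taxable services → 7.25% + 1.5% district = 8.75% → €1.77
Camping tent (2-person) €296.30: sports equipment → 7.25% + 3% district = 10.25% → €30.37
Watch battery replacement €9.59: taxable services → 7.25% + 1.5% district = 8.75% → €0.84
Key duplication €8.37: taxable services → 7.25% + 1.5% district = 8.75% → €0.73
Dry cleaning (3 garments) €39.15: taxable services → 7.25% + 1.5% district = 8.75% → €3.43
Picture frame (8x10) €24.34: other taxable items → 3.5% + 0% district = 3.5% → €0.85
Garment alterations €45.57: taxable services → 7.25% + 1.5% district = 8.75% → €3.99
Pet grooming €116.33: taxable services → 7.25% + 1.5% district = 8.75% → €10.18
Total tax = €15.40 + €2.52 + €0.99 + €1.77 + €30.37 + €0.84 + €0.73 + €3.43 + €0.85 + €3.99 + €10.18 = €71.07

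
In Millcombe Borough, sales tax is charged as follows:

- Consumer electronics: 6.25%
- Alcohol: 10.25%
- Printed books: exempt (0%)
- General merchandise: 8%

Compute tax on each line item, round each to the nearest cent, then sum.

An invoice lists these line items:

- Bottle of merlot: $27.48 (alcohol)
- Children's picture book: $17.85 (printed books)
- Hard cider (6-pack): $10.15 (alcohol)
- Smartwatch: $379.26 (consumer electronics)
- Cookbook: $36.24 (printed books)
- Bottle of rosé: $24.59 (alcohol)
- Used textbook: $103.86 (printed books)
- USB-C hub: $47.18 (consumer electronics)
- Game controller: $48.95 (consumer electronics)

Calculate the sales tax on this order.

$36.09

Bottle of merlot $27.48: alcohol → 10.25% → $2.82
Children's picture book $17.85: printed books → 0% → $0.00
Hard cider (6-pack) $10.15: alcohol → 10.25% → $1.04
Smartwatch $379.26: consumer electronics → 6.25% → $23.70
Cookbook $36.24: printed books → 0% → $0.00
Bottle of rosé $24.59: alcohol → 10.25% → $2.52
Used textbook $103.86: printed books → 0% → $0.00
USB-C hub $47.18: consumer electronics → 6.25% → $2.95
Game controller $48.95: consumer electronics → 6.25% → $3.06
Total tax = $2.82 + $1.04 + $23.70 + $2.52 + $2.95 + $3.06 = $36.09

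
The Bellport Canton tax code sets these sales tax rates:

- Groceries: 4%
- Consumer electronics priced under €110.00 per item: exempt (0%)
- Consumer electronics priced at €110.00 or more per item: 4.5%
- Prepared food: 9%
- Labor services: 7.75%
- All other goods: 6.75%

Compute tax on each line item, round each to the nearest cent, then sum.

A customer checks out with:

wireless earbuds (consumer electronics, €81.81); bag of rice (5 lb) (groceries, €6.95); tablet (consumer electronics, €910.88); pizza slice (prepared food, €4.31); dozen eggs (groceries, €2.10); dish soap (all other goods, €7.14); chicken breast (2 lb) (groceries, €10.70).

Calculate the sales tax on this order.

Wireless earbuds €81.81: consumer electronics, under €110.00 → 0% → €0.00
Bag of rice (5 lb) €6.95: groceries → 4% → €0.28
Tablet €910.88: consumer electronics, €110.00 or more → 4.5% → €40.99
Pizza slice €4.31: prepared food → 9% → €0.39
Dozen eggs €2.10: groceries → 4% → €0.08
Dish soap €7.14: all other goods → 6.75% → €0.48
Chicken breast (2 lb) €10.70: groceries → 4% → €0.43
Total tax = €0.28 + €40.99 + €0.39 + €0.08 + €0.48 + €0.43 = €42.65

€42.65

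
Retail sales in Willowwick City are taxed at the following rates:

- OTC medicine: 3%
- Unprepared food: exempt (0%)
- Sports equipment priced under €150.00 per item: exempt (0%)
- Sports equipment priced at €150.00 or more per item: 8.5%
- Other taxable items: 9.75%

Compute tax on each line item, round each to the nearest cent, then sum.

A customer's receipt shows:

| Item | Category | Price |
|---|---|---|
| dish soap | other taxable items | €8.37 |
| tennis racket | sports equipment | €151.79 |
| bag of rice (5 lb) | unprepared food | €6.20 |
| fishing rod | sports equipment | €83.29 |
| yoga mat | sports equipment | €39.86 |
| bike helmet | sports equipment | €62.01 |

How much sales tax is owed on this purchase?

€13.72

Dish soap €8.37: other taxable items → 9.75% → €0.82
Tennis racket €151.79: sports equipment, €150.00 or more → 8.5% → €12.90
Bag of rice (5 lb) €6.20: unprepared food → 0% → €0.00
Fishing rod €83.29: sports equipment, under €150.00 → 0% → €0.00
Yoga mat €39.86: sports equipment, under €150.00 → 0% → €0.00
Bike helmet €62.01: sports equipment, under €150.00 → 0% → €0.00
Total tax = €0.82 + €12.90 = €13.72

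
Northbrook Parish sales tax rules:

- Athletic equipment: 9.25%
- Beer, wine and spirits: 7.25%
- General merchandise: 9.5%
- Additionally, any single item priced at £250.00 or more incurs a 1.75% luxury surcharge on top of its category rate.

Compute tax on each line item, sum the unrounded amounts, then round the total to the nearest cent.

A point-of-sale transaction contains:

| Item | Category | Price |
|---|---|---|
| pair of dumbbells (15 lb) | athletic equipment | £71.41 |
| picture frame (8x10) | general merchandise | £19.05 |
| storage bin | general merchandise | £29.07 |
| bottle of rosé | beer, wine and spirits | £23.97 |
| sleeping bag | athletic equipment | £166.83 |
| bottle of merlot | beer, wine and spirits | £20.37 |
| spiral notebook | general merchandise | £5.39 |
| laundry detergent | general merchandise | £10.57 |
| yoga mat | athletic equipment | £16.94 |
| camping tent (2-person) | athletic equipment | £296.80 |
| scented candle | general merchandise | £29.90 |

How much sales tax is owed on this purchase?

£68.39

Pair of dumbbells (15 lb) £71.41: athletic equipment → 9.25% → £6.605425
Picture frame (8x10) £19.05: general merchandise → 9.5% → £1.80975
Storage bin £29.07: general merchandise → 9.5% → £2.76165
Bottle of rosé £23.97: beer, wine and spirits → 7.25% → £1.737825
Sleeping bag £166.83: athletic equipment → 9.25% → £15.431775
Bottle of merlot £20.37: beer, wine and spirits → 7.25% → £1.476825
Spiral notebook £5.39: general merchandise → 9.5% → £0.51205
Laundry detergent £10.57: general merchandise → 9.5% → £1.00415
Yoga mat £16.94: athletic equipment → 9.25% → £1.56695
Camping tent (2-person) £296.80: athletic equipment → 9.25% + 1.75% surcharge = 11% → £32.648
Scented candle £29.90: general merchandise → 9.5% → £2.8405
Unrounded tax sum = £68.3949 → £68.39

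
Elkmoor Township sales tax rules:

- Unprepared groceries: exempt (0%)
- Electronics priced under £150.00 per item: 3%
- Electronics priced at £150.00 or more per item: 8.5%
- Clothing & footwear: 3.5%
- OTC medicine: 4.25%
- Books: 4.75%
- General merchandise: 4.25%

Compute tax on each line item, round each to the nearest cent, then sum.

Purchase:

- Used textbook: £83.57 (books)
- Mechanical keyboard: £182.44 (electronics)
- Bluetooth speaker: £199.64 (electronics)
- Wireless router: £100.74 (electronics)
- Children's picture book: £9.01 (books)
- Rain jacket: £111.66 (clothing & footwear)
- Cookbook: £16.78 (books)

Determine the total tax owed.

Used textbook £83.57: books → 4.75% → £3.97
Mechanical keyboard £182.44: electronics, £150.00 or more → 8.5% → £15.51
Bluetooth speaker £199.64: electronics, £150.00 or more → 8.5% → £16.97
Wireless router £100.74: electronics, under £150.00 → 3% → £3.02
Children's picture book £9.01: books → 4.75% → £0.43
Rain jacket £111.66: clothing & footwear → 3.5% → £3.91
Cookbook £16.78: books → 4.75% → £0.80
Total tax = £3.97 + £15.51 + £16.97 + £3.02 + £0.43 + £3.91 + £0.80 = £44.61

£44.61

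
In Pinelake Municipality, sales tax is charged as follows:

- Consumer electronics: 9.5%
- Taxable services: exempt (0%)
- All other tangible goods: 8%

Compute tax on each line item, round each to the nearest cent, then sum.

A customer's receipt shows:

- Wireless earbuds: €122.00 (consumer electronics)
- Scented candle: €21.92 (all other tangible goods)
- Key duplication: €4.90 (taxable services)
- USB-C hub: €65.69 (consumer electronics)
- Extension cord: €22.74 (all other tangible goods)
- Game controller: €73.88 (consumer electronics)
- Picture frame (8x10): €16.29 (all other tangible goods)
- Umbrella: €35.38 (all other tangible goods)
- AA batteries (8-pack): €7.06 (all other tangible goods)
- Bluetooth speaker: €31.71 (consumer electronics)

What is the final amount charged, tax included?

Wireless earbuds €122.00: consumer electronics → 9.5% → €11.59
Scented candle €21.92: all other tangible goods → 8% → €1.75
Key duplication €4.90: taxable services → 0% → €0.00
USB-C hub €65.69: consumer electronics → 9.5% → €6.24
Extension cord €22.74: all other tangible goods → 8% → €1.82
Game controller €73.88: consumer electronics → 9.5% → €7.02
Picture frame (8x10) €16.29: all other tangible goods → 8% → €1.30
Umbrella €35.38: all other tangible goods → 8% → €2.83
AA batteries (8-pack) €7.06: all other tangible goods → 8% → €0.56
Bluetooth speaker €31.71: consumer electronics → 9.5% → €3.01
Subtotal = €401.57; tax = €36.12; total due = €437.69

€437.69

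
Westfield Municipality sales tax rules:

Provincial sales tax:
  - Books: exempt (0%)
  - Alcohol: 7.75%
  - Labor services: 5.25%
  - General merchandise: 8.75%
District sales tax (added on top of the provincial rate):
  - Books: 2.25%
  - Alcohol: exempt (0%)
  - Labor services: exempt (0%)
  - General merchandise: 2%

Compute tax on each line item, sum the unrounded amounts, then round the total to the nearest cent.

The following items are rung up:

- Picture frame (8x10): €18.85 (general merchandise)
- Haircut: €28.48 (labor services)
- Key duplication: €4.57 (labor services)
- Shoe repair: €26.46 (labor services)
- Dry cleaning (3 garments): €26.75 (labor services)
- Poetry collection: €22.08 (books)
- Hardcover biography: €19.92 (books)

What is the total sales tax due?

Picture frame (8x10) €18.85: general merchandise → 8.75% + 2% district = 10.75% → €2.026375
Haircut €28.48: labor services → 5.25% + 0% district = 5.25% → €1.4952
Key duplication €4.57: labor services → 5.25% + 0% district = 5.25% → €0.239925
Shoe repair €26.46: labor services → 5.25% + 0% district = 5.25% → €1.38915
Dry cleaning (3 garments) €26.75: labor services → 5.25% + 0% district = 5.25% → €1.404375
Poetry collection €22.08: books → 0% + 2.25% district = 2.25% → €0.4968
Hardcover biography €19.92: books → 0% + 2.25% district = 2.25% → €0.4482
Unrounded tax sum = €7.500025 → €7.50

€7.50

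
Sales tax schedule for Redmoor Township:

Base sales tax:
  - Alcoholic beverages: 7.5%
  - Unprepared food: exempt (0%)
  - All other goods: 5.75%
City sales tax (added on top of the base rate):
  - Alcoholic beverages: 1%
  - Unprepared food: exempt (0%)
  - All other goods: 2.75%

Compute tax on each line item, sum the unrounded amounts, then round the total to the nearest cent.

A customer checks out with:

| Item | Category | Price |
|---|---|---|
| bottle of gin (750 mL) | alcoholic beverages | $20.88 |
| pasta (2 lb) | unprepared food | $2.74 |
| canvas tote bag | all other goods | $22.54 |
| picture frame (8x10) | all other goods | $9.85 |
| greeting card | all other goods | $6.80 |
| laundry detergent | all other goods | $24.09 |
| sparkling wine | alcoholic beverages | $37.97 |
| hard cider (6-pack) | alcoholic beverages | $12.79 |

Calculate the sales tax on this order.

$11.47

Bottle of gin (750 mL) $20.88: alcoholic beverages → 7.5% + 1% city = 8.5% → $1.7748
Pasta (2 lb) $2.74: unprepared food → 0% + 0% city = 0% → $0.00
Canvas tote bag $22.54: all other goods → 5.75% + 2.75% city = 8.5% → $1.9159
Picture frame (8x10) $9.85: all other goods → 5.75% + 2.75% city = 8.5% → $0.83725
Greeting card $6.80: all other goods → 5.75% + 2.75% city = 8.5% → $0.578
Laundry detergent $24.09: all other goods → 5.75% + 2.75% city = 8.5% → $2.04765
Sparkling wine $37.97: alcoholic beverages → 7.5% + 1% city = 8.5% → $3.22745
Hard cider (6-pack) $12.79: alcoholic beverages → 7.5% + 1% city = 8.5% → $1.08715
Unrounded tax sum = $11.4682 → $11.47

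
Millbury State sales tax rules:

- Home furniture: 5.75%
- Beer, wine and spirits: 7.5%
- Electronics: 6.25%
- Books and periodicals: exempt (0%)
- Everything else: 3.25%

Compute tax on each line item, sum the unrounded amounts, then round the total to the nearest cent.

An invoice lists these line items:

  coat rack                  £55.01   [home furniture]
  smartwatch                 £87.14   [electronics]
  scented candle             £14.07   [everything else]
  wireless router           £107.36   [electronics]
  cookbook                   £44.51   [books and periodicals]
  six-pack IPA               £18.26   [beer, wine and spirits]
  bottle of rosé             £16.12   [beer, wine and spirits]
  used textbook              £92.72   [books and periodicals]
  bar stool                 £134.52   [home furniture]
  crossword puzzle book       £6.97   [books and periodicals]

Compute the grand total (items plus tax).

£602.77

Coat rack £55.01: home furniture → 5.75% → £3.163075
Smartwatch £87.14: electronics → 6.25% → £5.44625
Scented candle £14.07: everything else → 3.25% → £0.457275
Wireless router £107.36: electronics → 6.25% → £6.71
Cookbook £44.51: books and periodicals → 0% → £0.00
Six-pack IPA £18.26: beer, wine and spirits → 7.5% → £1.3695
Bottle of rosé £16.12: beer, wine and spirits → 7.5% → £1.209
Used textbook £92.72: books and periodicals → 0% → £0.00
Bar stool £134.52: home furniture → 5.75% → £7.7349
Crossword puzzle book £6.97: books and periodicals → 0% → £0.00
Subtotal = £576.68; unrounded tax = £26.09 → £26.09; total due = £602.77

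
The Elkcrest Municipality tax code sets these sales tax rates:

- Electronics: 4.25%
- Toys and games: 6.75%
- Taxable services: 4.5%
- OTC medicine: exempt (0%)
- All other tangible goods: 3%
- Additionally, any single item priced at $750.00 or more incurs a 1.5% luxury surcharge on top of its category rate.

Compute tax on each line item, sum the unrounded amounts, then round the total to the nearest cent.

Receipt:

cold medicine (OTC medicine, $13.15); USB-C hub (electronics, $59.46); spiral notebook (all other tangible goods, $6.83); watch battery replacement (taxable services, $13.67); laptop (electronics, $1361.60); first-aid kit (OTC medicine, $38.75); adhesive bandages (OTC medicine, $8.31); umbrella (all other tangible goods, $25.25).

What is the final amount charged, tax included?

Cold medicine $13.15: OTC medicine → 0% → $0.00
USB-C hub $59.46: electronics → 4.25% → $2.52705
Spiral notebook $6.83: all other tangible goods → 3% → $0.2049
Watch battery replacement $13.67: taxable services → 4.5% → $0.61515
Laptop $1361.60: electronics → 4.25% + 1.5% surcharge = 5.75% → $78.292
First-aid kit $38.75: OTC medicine → 0% → $0.00
Adhesive bandages $8.31: OTC medicine → 0% → $0.00
Umbrella $25.25: all other tangible goods → 3% → $0.7575
Subtotal = $1527.02; unrounded tax = $82.3966 → $82.40; total due = $1609.42

$1609.42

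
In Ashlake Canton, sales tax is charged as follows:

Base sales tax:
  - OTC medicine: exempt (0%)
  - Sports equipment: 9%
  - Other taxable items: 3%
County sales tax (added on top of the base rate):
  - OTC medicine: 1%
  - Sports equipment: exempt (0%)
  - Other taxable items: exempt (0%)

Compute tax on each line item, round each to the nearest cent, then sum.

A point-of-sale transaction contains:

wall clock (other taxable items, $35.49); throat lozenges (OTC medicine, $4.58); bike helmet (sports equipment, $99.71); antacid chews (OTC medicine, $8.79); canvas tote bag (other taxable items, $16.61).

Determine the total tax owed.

$10.67

Wall clock $35.49: other taxable items → 3% + 0% county = 3% → $1.06
Throat lozenges $4.58: OTC medicine → 0% + 1% county = 1% → $0.05
Bike helmet $99.71: sports equipment → 9% + 0% county = 9% → $8.97
Antacid chews $8.79: OTC medicine → 0% + 1% county = 1% → $0.09
Canvas tote bag $16.61: other taxable items → 3% + 0% county = 3% → $0.50
Total tax = $1.06 + $0.05 + $8.97 + $0.09 + $0.50 = $10.67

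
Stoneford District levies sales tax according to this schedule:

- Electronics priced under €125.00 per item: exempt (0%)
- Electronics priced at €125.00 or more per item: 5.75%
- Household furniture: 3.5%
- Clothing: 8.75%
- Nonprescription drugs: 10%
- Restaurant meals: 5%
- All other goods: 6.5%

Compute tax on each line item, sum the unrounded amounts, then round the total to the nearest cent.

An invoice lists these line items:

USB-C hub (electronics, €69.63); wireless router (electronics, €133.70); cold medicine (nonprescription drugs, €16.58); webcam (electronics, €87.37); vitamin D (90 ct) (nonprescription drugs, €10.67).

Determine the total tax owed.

USB-C hub €69.63: electronics, under €125.00 → 0% → €0.00
Wireless router €133.70: electronics, €125.00 or more → 5.75% → €7.68775
Cold medicine €16.58: nonprescription drugs → 10% → €1.658
Webcam €87.37: electronics, under €125.00 → 0% → €0.00
Vitamin D (90 ct) €10.67: nonprescription drugs → 10% → €1.067
Unrounded tax sum = €10.41275 → €10.41

€10.41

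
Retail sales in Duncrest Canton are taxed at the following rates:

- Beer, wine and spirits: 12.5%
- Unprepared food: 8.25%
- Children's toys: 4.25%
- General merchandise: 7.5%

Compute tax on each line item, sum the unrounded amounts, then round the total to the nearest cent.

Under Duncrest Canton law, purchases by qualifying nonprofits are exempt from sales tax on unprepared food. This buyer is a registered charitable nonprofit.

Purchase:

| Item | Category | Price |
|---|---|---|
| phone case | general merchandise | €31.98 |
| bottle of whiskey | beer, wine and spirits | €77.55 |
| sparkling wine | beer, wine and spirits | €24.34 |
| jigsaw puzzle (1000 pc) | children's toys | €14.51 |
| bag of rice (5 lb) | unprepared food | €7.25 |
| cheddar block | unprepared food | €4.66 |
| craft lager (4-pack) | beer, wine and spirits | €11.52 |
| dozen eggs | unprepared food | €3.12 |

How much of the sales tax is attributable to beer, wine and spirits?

Bottle of whiskey €77.55: beer, wine and spirits → 12.5% → €9.69375
Sparkling wine €24.34: beer, wine and spirits → 12.5% → €3.0425
Craft lager (4-pack) €11.52: beer, wine and spirits → 12.5% → €1.44
Tax on beer, wine and spirits: unrounded sum = €14.17625 → €14.18

€14.18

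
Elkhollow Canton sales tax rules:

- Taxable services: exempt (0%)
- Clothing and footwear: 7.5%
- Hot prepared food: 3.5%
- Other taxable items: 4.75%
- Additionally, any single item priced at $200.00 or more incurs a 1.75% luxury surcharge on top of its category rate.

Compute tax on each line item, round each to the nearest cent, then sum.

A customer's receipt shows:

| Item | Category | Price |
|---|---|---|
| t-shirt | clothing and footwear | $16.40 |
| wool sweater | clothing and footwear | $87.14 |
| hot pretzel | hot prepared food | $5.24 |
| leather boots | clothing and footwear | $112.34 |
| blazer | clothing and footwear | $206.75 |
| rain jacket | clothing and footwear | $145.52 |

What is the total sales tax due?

$46.41

T-shirt $16.40: clothing and footwear → 7.5% → $1.23
Wool sweater $87.14: clothing and footwear → 7.5% → $6.54
Hot pretzel $5.24: hot prepared food → 3.5% → $0.18
Leather boots $112.34: clothing and footwear → 7.5% → $8.43
Blazer $206.75: clothing and footwear → 7.5% + 1.75% surcharge = 9.25% → $19.12
Rain jacket $145.52: clothing and footwear → 7.5% → $10.91
Total tax = $1.23 + $6.54 + $0.18 + $8.43 + $19.12 + $10.91 = $46.41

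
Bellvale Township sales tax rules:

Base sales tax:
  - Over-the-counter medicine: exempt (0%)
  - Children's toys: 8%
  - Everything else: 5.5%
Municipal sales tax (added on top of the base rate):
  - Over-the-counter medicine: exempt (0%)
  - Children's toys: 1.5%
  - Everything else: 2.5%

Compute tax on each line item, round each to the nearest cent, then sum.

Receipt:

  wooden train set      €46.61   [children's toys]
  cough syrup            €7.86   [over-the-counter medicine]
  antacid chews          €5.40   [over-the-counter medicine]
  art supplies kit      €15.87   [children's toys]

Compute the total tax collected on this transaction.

€5.94

Wooden train set €46.61: children's toys → 8% + 1.5% municipal = 9.5% → €4.43
Cough syrup €7.86: over-the-counter medicine → 0% + 0% municipal = 0% → €0.00
Antacid chews €5.40: over-the-counter medicine → 0% + 0% municipal = 0% → €0.00
Art supplies kit €15.87: children's toys → 8% + 1.5% municipal = 9.5% → €1.51
Total tax = €4.43 + €1.51 = €5.94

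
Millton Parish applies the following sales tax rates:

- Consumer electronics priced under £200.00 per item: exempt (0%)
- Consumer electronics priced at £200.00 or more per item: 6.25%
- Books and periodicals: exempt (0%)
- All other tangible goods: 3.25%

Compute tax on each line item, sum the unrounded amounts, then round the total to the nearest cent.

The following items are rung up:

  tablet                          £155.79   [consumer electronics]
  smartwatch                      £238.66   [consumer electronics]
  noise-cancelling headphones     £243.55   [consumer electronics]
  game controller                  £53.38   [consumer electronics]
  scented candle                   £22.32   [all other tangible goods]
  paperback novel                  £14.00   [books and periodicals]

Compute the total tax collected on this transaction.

£30.86

Tablet £155.79: consumer electronics, under £200.00 → 0% → £0.00
Smartwatch £238.66: consumer electronics, £200.00 or more → 6.25% → £14.91625
Noise-cancelling headphones £243.55: consumer electronics, £200.00 or more → 6.25% → £15.221875
Game controller £53.38: consumer electronics, under £200.00 → 0% → £0.00
Scented candle £22.32: all other tangible goods → 3.25% → £0.7254
Paperback novel £14.00: books and periodicals → 0% → £0.00
Unrounded tax sum = £30.863525 → £30.86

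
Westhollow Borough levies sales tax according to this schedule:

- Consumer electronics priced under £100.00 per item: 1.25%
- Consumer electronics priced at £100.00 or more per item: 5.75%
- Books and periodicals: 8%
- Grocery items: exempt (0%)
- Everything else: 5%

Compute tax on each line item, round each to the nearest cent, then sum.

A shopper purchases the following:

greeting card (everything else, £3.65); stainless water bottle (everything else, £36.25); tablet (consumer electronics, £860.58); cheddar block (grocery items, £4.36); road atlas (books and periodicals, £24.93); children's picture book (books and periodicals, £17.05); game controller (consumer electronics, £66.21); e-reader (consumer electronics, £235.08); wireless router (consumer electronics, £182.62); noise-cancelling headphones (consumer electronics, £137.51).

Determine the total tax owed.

£87.58

Greeting card £3.65: everything else → 5% → £0.18
Stainless water bottle £36.25: everything else → 5% → £1.81
Tablet £860.58: consumer electronics, £100.00 or more → 5.75% → £49.48
Cheddar block £4.36: grocery items → 0% → £0.00
Road atlas £24.93: books and periodicals → 8% → £1.99
Children's picture book £17.05: books and periodicals → 8% → £1.36
Game controller £66.21: consumer electronics, under £100.00 → 1.25% → £0.83
E-reader £235.08: consumer electronics, £100.00 or more → 5.75% → £13.52
Wireless router £182.62: consumer electronics, £100.00 or more → 5.75% → £10.50
Noise-cancelling headphones £137.51: consumer electronics, £100.00 or more → 5.75% → £7.91
Total tax = £0.18 + £1.81 + £49.48 + £1.99 + £1.36 + £0.83 + £13.52 + £10.50 + £7.91 = £87.58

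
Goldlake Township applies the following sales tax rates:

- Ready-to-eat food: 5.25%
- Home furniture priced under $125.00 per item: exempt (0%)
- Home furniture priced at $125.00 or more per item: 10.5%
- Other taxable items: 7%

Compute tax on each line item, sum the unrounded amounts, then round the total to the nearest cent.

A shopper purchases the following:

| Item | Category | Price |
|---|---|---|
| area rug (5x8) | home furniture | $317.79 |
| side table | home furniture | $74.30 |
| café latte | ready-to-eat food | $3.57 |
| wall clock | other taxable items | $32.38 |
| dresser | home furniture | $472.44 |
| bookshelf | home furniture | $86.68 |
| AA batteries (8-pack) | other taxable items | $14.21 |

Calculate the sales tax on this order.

$86.42

Area rug (5x8) $317.79: home furniture, $125.00 or more → 10.5% → $33.36795
Side table $74.30: home furniture, under $125.00 → 0% → $0.00
Café latte $3.57: ready-to-eat food → 5.25% → $0.187425
Wall clock $32.38: other taxable items → 7% → $2.2666
Dresser $472.44: home furniture, $125.00 or more → 10.5% → $49.6062
Bookshelf $86.68: home furniture, under $125.00 → 0% → $0.00
AA batteries (8-pack) $14.21: other taxable items → 7% → $0.9947
Unrounded tax sum = $86.422875 → $86.42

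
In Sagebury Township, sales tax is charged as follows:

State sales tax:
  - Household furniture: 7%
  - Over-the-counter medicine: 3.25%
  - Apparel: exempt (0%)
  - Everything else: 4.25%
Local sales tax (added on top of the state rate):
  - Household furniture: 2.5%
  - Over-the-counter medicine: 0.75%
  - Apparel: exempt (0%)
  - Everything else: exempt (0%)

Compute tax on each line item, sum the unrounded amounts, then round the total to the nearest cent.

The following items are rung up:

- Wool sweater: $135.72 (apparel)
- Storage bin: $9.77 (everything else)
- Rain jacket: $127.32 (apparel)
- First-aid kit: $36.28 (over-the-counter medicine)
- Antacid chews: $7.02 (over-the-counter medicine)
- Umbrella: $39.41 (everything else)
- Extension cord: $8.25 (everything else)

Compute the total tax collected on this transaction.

Wool sweater $135.72: apparel → 0% + 0% local = 0% → $0.00
Storage bin $9.77: everything else → 4.25% + 0% local = 4.25% → $0.415225
Rain jacket $127.32: apparel → 0% + 0% local = 0% → $0.00
First-aid kit $36.28: over-the-counter medicine → 3.25% + 0.75% local = 4% → $1.4512
Antacid chews $7.02: over-the-counter medicine → 3.25% + 0.75% local = 4% → $0.2808
Umbrella $39.41: everything else → 4.25% + 0% local = 4.25% → $1.674925
Extension cord $8.25: everything else → 4.25% + 0% local = 4.25% → $0.350625
Unrounded tax sum = $4.172775 → $4.17

$4.17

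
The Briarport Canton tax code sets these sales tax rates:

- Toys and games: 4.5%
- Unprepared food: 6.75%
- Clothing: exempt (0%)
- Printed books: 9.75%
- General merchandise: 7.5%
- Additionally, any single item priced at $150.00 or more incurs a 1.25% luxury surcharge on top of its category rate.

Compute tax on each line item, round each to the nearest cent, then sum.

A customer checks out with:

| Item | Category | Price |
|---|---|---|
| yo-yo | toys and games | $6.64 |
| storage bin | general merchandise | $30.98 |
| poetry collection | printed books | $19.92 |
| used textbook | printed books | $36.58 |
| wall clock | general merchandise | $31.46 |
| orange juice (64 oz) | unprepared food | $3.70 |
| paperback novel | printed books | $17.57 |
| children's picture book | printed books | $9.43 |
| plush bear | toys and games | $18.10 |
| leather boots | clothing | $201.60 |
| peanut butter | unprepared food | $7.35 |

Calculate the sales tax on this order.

$17.20

Yo-yo $6.64: toys and games → 4.5% → $0.30
Storage bin $30.98: general merchandise → 7.5% → $2.32
Poetry collection $19.92: printed books → 9.75% → $1.94
Used textbook $36.58: printed books → 9.75% → $3.57
Wall clock $31.46: general merchandise → 7.5% → $2.36
Orange juice (64 oz) $3.70: unprepared food → 6.75% → $0.25
Paperback novel $17.57: printed books → 9.75% → $1.71
Children's picture book $9.43: printed books → 9.75% → $0.92
Plush bear $18.10: toys and games → 4.5% → $0.81
Leather boots $201.60: clothing → 0% + 1.25% surcharge = 1.25% → $2.52
Peanut butter $7.35: unprepared food → 6.75% → $0.50
Total tax = $0.30 + $2.32 + $1.94 + $3.57 + $2.36 + $0.25 + $1.71 + $0.92 + $0.81 + $2.52 + $0.50 = $17.20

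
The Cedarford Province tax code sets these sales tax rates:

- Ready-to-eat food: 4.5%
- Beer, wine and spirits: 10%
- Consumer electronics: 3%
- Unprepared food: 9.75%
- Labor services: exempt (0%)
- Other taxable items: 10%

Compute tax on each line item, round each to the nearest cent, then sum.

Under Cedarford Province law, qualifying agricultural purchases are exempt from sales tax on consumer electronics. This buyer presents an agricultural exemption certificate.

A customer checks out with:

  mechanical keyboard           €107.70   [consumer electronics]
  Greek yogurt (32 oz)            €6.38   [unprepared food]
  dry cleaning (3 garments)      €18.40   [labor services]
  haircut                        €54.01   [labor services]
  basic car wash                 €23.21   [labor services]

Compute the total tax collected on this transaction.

Mechanical keyboard €107.70: consumer electronics, buyer-exempt → 0% → €0.00
Greek yogurt (32 oz) €6.38: unprepared food → 9.75% → €0.62
Dry cleaning (3 garments) €18.40: labor services → 0% → €0.00
Haircut €54.01: labor services → 0% → €0.00
Basic car wash €23.21: labor services → 0% → €0.00
Total tax = €0.62

€0.62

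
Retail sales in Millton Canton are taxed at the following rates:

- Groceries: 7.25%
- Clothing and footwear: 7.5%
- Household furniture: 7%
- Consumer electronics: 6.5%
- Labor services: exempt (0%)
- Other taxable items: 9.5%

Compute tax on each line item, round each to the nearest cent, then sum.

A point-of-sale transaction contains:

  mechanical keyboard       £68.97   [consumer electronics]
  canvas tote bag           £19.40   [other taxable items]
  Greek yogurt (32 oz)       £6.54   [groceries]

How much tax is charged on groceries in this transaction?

Greek yogurt (32 oz) £6.54: groceries → 7.25% → £0.47
Tax on groceries = £0.47

£0.47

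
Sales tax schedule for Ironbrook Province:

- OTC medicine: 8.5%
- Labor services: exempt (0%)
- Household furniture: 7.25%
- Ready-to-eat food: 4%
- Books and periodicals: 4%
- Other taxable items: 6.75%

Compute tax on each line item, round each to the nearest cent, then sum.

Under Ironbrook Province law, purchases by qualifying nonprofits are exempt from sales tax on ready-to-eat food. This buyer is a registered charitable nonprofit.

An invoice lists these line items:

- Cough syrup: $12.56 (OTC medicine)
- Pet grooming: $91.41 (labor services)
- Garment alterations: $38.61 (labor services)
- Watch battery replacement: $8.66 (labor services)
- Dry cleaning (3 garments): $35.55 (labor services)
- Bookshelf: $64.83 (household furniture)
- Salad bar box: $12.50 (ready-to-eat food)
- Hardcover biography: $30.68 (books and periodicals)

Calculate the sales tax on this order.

Cough syrup $12.56: OTC medicine → 8.5% → $1.07
Pet grooming $91.41: labor services → 0% → $0.00
Garment alterations $38.61: labor services → 0% → $0.00
Watch battery replacement $8.66: labor services → 0% → $0.00
Dry cleaning (3 garments) $35.55: labor services → 0% → $0.00
Bookshelf $64.83: household furniture → 7.25% → $4.70
Salad bar box $12.50: ready-to-eat food, buyer-exempt → 0% → $0.00
Hardcover biography $30.68: books and periodicals → 4% → $1.23
Total tax = $1.07 + $4.70 + $1.23 = $7.00

$7.00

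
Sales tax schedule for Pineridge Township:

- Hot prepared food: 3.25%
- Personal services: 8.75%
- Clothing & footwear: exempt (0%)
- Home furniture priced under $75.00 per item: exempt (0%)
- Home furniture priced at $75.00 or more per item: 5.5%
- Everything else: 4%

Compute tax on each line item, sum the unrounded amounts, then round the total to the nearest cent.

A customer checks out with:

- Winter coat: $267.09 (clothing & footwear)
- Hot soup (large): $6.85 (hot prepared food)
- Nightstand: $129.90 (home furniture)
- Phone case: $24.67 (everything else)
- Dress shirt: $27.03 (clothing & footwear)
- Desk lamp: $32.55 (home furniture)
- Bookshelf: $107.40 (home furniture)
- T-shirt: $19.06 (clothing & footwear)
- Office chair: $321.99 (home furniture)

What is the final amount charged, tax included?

$968.51

Winter coat $267.09: clothing & footwear → 0% → $0.00
Hot soup (large) $6.85: hot prepared food → 3.25% → $0.222625
Nightstand $129.90: home furniture, $75.00 or more → 5.5% → $7.1445
Phone case $24.67: everything else → 4% → $0.9868
Dress shirt $27.03: clothing & footwear → 0% → $0.00
Desk lamp $32.55: home furniture, under $75.00 → 0% → $0.00
Bookshelf $107.40: home furniture, $75.00 or more → 5.5% → $5.907
T-shirt $19.06: clothing & footwear → 0% → $0.00
Office chair $321.99: home furniture, $75.00 or more → 5.5% → $17.70945
Subtotal = $936.54; unrounded tax = $31.970375 → $31.97; total due = $968.51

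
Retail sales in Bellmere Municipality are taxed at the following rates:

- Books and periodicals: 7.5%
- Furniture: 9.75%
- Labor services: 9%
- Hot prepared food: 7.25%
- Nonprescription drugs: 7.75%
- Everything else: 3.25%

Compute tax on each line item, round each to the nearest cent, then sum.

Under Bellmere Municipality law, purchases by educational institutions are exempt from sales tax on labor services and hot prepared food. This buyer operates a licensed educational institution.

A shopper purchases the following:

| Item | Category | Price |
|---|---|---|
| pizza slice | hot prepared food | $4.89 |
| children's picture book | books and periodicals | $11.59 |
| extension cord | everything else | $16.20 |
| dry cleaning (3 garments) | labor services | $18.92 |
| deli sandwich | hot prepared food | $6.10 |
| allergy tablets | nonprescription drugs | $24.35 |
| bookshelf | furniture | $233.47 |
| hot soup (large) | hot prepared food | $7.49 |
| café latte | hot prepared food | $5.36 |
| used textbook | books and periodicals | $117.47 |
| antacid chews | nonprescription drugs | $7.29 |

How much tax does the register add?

Pizza slice $4.89: hot prepared food, buyer-exempt → 0% → $0.00
Children's picture book $11.59: books and periodicals → 7.5% → $0.87
Extension cord $16.20: everything else → 3.25% → $0.53
Dry cleaning (3 garments) $18.92: labor services, buyer-exempt → 0% → $0.00
Deli sandwich $6.10: hot prepared food, buyer-exempt → 0% → $0.00
Allergy tablets $24.35: nonprescription drugs → 7.75% → $1.89
Bookshelf $233.47: furniture → 9.75% → $22.76
Hot soup (large) $7.49: hot prepared food, buyer-exempt → 0% → $0.00
Café latte $5.36: hot prepared food, buyer-exempt → 0% → $0.00
Used textbook $117.47: books and periodicals → 7.5% → $8.81
Antacid chews $7.29: nonprescription drugs → 7.75% → $0.56
Total tax = $0.87 + $0.53 + $1.89 + $22.76 + $8.81 + $0.56 = $35.42

$35.42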